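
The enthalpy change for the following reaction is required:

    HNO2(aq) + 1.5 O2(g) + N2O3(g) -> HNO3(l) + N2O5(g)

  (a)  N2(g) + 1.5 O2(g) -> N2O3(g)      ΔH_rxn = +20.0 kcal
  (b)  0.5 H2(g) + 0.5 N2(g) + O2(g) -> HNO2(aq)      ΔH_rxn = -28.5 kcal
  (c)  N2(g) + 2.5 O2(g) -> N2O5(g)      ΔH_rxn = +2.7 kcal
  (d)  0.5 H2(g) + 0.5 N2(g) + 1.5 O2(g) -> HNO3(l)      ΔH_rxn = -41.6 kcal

ΔH_rxn = -30.4 kcal

(a) reversed (N2O3(g) must end up as a reactant): -20.0 kcal
(b) reversed (reverse to put HNO2(aq) on the reactant side): +28.5 kcal
(c) as written (N2O5(g) already on the product side): +2.7 kcal
(d) as written (HNO3(l) already on the product side): -41.6 kcal
Combining the equations, ΔH_rxn = (-20.0) + (+28.5) + (+2.7) + (-41.6) = -30.4 kcal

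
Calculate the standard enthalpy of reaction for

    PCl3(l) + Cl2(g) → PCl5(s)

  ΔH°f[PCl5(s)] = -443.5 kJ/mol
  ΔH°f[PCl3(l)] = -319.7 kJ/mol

ΔH° = -123.8 kJ/mol

ΔH°rxn = Σ nΔHf°(products) − Σ nΔHf°(reactants).
Products: 1·(-443.5) = -443.5
Reactants: 1·(-319.7) + 1·(+0.0) = -319.7
ΔH° = (-443.5) − (-319.7) = -123.8 kJ/mol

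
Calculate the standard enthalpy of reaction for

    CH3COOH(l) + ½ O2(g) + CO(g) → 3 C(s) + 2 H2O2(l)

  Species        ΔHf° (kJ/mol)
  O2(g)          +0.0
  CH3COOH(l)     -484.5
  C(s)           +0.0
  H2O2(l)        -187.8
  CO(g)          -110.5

ΔH°rxn = Σ nΔHf°(products) − Σ nΔHf°(reactants).
Products: 3·(+0.0) + 2·(-187.8) = -375.6
Reactants: 1·(-484.5) + 1/2·(+0.0) + 1·(-110.5) = -595.0
ΔH°rxn = (-375.6) − (-595.0) = 219.4 kJ/mol

ΔH°rxn = 219.4 kJ/mol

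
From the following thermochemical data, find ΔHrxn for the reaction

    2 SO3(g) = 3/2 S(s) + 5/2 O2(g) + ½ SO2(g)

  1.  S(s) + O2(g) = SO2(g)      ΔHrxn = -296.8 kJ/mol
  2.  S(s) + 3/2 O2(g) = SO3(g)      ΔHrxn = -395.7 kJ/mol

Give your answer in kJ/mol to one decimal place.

eq. 1 × 1/2 (scale by 1/2 for the 1/2 SO2(g)): (1/2)·(-296.8) = -148.4 kJ/mol
eq. 2 reversed and × 2 (reverse to put SO3(g) on the reactant side; scale by 2 for the 2 SO3(g)): (-2)·(-395.7) = +791.4 kJ/mol
ΔHrxn = (1/2)·(-296.8) + (-2)·(-395.7) = 643.0 kJ/mol

ΔHrxn = 643.0 kJ/mol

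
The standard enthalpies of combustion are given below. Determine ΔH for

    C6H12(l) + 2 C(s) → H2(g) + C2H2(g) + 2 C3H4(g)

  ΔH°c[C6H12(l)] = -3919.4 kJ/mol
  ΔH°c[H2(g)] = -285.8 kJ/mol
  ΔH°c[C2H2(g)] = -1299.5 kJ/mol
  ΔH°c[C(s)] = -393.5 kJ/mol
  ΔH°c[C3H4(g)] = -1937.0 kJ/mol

Using ΔH = Σ nΔHc°(reactants) − Σ nΔHc°(products):
= [1·(-3919.4) + 2·(-393.5)] − [1·(-285.8) + 1·(-1299.5) + 2·(-1937.0)]
= 752.9 kJ/mol

ΔH = 752.9 kJ/mol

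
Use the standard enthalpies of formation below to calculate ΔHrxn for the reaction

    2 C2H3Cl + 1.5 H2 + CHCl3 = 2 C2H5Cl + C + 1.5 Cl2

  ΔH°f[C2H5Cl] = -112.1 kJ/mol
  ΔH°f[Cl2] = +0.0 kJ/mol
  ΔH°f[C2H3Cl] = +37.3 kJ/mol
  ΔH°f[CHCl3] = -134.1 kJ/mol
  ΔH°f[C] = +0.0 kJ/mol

ΔHrxn = -164.7 kJ/mol

ΔH°rxn = Σ nΔHf°(products) − Σ nΔHf°(reactants).
Products: 2·(-112.1) + 1·(+0.0) + 3/2·(+0.0) = -224.2
Reactants: 2·(+37.3) + 3/2·(+0.0) + 1·(-134.1) = -59.5
ΔHrxn = (-224.2) − (-59.5) = -164.7 kJ/mol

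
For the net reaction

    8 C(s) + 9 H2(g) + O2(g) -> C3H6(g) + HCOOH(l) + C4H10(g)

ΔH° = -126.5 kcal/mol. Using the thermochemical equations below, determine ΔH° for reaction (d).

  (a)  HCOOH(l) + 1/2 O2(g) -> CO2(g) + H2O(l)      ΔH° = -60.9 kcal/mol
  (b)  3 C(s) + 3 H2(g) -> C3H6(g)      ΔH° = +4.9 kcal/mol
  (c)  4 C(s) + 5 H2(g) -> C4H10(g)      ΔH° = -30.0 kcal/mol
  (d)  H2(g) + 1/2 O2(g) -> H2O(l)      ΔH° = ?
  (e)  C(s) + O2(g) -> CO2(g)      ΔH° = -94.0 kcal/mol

(a) reversed: +60.9 kcal/mol
(b) as written: +4.9 kcal/mol
(c) as written: -30.0 kcal/mol
(d) as written: contributes x
(e) as written: -94.0 kcal/mol
-126.5 = (+60.9) + (+4.9) + (-30.0) + (-94.0) + x
x = (-126.5 − (-58.2)) / (1) = -68.3 kcal/mol

ΔH° = -68.3 kcal/mol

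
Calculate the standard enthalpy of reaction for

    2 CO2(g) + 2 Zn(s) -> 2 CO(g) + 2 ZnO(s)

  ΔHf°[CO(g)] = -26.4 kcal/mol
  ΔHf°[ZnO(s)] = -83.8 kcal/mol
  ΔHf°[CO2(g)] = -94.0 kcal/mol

ΔH° = -32.4 kcal/mol

Products: 2·(-26.4) + 2·(-83.8) = -220.4
Reactants: 2·(-94.0) + 2·(+0.0) = -188.0
ΔH° = (-220.4) − (-188.0) = -32.4 kcal/mol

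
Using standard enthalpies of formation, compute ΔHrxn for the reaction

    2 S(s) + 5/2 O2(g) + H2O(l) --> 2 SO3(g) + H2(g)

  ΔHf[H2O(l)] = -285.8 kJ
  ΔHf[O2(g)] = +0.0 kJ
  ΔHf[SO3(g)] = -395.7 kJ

ΔHrxn = -505.6 kJ

ΔH°rxn = Σ nΔHf°(products) − Σ nΔHf°(reactants).
Products: 2·(-395.7) + 1·(+0.0) = -791.4
Reactants: 2·(+0.0) + 5/2·(+0.0) + 1·(-285.8) = -285.8
ΔHrxn = (-791.4) − (-285.8) = -505.6 kJ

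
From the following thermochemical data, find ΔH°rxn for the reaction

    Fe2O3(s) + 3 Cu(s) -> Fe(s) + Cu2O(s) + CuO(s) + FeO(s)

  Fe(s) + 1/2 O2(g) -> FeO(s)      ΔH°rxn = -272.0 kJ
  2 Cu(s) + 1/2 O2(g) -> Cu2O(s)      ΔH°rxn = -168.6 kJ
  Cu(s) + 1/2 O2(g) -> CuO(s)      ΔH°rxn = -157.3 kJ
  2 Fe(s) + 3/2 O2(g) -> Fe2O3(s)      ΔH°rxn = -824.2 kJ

equation 1 as written: -272.0 kJ
equation 2 as written: -168.6 kJ
equation 3 as written: -157.3 kJ
equation 4 reversed: +824.2 kJ
Summing the manipulated equations, ΔH°rxn = (1)·(-272.0) + (1)·(-168.6) + (1)·(-157.3) + (-1)·(-824.2) = 226.3 kJ

ΔH°rxn = 226.3 kJ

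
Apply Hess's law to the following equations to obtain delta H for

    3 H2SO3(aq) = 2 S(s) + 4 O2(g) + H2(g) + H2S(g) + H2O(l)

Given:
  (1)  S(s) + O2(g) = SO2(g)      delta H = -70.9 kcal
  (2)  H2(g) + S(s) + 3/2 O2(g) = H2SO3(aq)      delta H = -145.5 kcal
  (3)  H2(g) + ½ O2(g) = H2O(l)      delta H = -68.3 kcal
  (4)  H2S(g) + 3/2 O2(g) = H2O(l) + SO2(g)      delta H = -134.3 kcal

delta H = 363.3 kcal

(1) as written: -70.9 kcal
(2) reversed and × 3: (-3)·(-145.5) = +436.5 kcal
(3) × 2: (2)·(-68.3) = -136.6 kcal
(4) reversed: +134.3 kcal
delta H = (1)·(-70.9) + (-3)·(-145.5) + (2)·(-68.3) + (-1)·(-134.3) = 363.3 kcal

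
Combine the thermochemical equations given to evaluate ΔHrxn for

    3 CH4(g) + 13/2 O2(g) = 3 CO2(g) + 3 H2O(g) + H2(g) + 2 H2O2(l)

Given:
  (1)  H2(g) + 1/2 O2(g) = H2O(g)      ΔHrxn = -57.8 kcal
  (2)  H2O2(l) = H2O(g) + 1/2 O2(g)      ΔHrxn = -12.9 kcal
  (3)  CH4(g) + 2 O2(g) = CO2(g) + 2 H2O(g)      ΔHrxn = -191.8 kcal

ΔHrxn = -491.8 kcal

(1) reversed (reverse to put H2(g) on the product side): +57.8 kcal
(2) reversed and × 2 (reverse to put H2O2(l) on the product side; ×2 to match 2 H2O2(l) in the target): (-2)·(-12.9) = +25.8 kcal
(3) × 3 (scale by 3 for the 3 CH4(g)): (3)·(-191.8) = -575.4 kcal
ΔHrxn = (-1)·(-57.8) + (-2)·(-12.9) + (3)·(-191.8) = -491.8 kcal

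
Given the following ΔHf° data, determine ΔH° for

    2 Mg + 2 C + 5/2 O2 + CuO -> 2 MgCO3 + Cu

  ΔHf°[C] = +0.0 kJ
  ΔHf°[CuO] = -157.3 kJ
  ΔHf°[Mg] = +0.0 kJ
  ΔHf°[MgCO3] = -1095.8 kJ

Products: 2·(-1095.8) + 1·(+0.0) = -2191.6
Reactants: 2·(+0.0) + 2·(+0.0) + 5/2·(+0.0) + 1·(-157.3) = -157.3
ΔH° = (-2191.6) − (-157.3) = -2034.3 kJ

ΔH° = -2034.3 kJ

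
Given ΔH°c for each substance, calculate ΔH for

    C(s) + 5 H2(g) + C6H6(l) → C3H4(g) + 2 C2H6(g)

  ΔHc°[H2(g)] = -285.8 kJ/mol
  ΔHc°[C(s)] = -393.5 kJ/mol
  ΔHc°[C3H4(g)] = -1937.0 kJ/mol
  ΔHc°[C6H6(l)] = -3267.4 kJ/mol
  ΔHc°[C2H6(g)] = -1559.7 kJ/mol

ΔH = -33.5 kJ/mol

With combustion enthalpies, reactants minus products:
= [1·(-393.5) + 5·(-285.8) + 1·(-3267.4)] − [1·(-1937.0) + 2·(-1559.7)]
= -33.5 kJ/mol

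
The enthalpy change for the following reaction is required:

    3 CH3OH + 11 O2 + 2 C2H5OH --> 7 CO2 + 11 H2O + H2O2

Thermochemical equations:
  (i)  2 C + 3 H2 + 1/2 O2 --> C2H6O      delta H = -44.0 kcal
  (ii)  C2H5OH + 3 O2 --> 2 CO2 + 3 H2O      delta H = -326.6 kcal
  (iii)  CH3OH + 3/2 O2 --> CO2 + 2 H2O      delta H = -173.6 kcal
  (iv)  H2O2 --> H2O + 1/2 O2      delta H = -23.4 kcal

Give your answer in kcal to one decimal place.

delta H = -1150.6 kcal

(i): not needed.
(ii) × 2: (2)·(-326.6) = -653.2 kcal
(iii) × 3: (3)·(-173.6) = -520.8 kcal
(iv) reversed: +23.4 kcal
By Hess's law, delta H = (-653.2) + (-520.8) + (+23.4) = -1150.6 kcal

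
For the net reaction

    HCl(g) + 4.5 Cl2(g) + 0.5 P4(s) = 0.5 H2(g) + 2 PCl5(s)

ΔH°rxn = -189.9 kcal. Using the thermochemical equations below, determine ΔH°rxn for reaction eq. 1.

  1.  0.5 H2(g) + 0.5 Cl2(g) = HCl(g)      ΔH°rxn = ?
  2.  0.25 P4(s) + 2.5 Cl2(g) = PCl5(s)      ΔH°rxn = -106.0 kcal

ΔH°rxn = -22.1 kcal

eq. 1 reversed: contributes −x
eq. 2 × 2: (2)·(-106.0) = -212.0 kcal
-189.9 = (-212.0) − x
x = (-189.9 − (-212.0)) / (-1) = -22.1 kcal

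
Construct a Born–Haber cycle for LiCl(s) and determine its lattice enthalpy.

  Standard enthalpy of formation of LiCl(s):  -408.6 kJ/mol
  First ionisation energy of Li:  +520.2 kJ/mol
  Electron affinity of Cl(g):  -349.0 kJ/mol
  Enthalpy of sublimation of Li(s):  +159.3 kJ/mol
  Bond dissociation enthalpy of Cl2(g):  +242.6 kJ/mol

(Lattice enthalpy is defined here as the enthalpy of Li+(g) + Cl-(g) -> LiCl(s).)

ΔHf° = 1·ΔHsub + 1·(ΣIE) + 1/2·D(Cl2) + 1·EA + U
-408.6 = 1·(+159.3) + 1·(+520.2) + 1/2·(+242.6) + 1·(-349.0) + U
U = -408.6 − (+451.8) = -860.4 kJ/mol

U = -860.4 kJ/mol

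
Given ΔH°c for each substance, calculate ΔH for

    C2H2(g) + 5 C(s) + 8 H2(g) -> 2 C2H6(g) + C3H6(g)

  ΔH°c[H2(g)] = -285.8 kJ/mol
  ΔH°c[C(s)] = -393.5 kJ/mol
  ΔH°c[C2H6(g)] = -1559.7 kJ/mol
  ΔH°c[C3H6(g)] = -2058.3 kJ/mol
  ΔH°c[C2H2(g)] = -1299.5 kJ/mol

ΔH = -375.7 kJ/mol

With combustion enthalpies, reactants minus products:
= [1·(-1299.5) + 5·(-393.5) + 8·(-285.8)] − [2·(-1559.7) + 1·(-2058.3)]
= -375.7 kJ/mol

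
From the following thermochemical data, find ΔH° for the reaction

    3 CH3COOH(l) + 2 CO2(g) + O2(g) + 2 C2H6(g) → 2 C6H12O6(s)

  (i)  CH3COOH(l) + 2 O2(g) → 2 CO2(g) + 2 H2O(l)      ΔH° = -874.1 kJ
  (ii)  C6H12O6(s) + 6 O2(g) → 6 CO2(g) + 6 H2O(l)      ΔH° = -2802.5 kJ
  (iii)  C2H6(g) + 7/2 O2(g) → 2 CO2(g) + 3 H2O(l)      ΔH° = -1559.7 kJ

(i) × 3 (scale by 3 for the 3 CH3COOH(l)): (3)·(-874.1) = -2622.3 kJ
(ii) reversed and × 2 (reverse to put C6H12O6(s) on the product side; scale by 2 for the 2 C6H12O6(s)): (-2)·(-2802.5) = +5605.0 kJ
(iii) × 2 (scale by 2 for the 2 C2H6(g)): (2)·(-1559.7) = -3119.4 kJ
Since enthalpy is a state function, ΔH° = (3)·(-874.1) + (-2)·(-2802.5) + (2)·(-1559.7) = -136.7 kJ

ΔH° = -136.7 kJ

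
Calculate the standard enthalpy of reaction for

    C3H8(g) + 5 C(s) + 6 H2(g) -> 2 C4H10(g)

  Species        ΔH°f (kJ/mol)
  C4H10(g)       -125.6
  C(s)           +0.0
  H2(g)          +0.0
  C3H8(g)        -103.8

ΔH°rxn = -147.4 kJ/mol

Products: 2·(-125.6) = -251.2
Reactants: 1·(-103.8) + 5·(+0.0) + 6·(+0.0) = -103.8
ΔH°rxn = (-251.2) − (-103.8) = -147.4 kJ/mol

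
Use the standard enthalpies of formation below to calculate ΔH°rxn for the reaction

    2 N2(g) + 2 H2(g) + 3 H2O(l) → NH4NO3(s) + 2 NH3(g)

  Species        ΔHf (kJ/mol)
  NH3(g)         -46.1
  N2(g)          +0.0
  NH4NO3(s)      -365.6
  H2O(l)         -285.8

ΔH°rxn = Σ nΔHf°(products) − Σ nΔHf°(reactants).
Products: 1·(-365.6) + 2·(-46.1) = -457.8
Reactants: 2·(+0.0) + 2·(+0.0) + 3·(-285.8) = -857.4
ΔH°rxn = (-457.8) − (-857.4) = 399.6 kJ/mol

ΔH°rxn = 399.6 kJ/mol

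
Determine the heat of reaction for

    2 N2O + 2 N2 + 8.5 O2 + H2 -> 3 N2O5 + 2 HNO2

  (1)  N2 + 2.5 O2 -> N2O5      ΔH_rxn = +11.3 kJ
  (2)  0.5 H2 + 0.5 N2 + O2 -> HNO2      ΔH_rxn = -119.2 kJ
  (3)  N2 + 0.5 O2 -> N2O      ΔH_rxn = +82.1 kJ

ΔH_rxn = -368.7 kJ

(1) × 3 (×3 to match 3 N2O5 in the target): (3)·(+11.3) = +33.9 kJ
(2) × 2 (scale by 2 for the 2 HNO2): (2)·(-119.2) = -238.4 kJ
(3) reversed and × 2 (N2O must end up as a reactant; scale by 2 for the 2 N2O): (-2)·(+82.1) = -164.2 kJ
ΔH_rxn = (+33.9) + (-238.4) + (-164.2) = -368.7 kJ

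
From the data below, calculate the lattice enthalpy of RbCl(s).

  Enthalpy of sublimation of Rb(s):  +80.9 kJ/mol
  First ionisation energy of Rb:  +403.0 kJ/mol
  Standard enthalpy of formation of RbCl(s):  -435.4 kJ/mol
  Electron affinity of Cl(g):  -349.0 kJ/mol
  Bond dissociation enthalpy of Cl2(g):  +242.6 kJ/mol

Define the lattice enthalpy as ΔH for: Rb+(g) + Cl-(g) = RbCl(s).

U = -691.6 kJ/mol

ΔHf° = 1·ΔHsub + 1·(ΣIE) + 1/2·D(Cl2) + 1·EA + U
-435.4 = 1·(+80.9) + 1·(+403.0) + 1/2·(+242.6) + 1·(-349.0) + U
U = -435.4 − (+256.2) = -691.6 kJ/mol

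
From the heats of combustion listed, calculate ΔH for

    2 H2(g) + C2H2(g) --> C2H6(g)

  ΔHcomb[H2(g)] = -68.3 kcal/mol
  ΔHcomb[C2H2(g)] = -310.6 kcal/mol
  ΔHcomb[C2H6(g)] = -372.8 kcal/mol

Using ΔH = Σ nΔHc°(reactants) − Σ nΔHc°(products):
= [2·(-68.3) + 1·(-310.6)] − [1·(-372.8)]
= -74.4 kcal/mol

ΔH = -74.4 kcal/mol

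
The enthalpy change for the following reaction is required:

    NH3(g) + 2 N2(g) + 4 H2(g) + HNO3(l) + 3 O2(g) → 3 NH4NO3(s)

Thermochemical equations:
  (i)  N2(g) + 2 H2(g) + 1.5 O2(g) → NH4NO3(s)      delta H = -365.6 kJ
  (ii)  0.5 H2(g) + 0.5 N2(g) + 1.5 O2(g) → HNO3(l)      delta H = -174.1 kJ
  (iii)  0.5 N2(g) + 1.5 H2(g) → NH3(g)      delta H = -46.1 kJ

(i) × 3 (scale by 3 for the 3 NH4NO3(s)): (3)·(-365.6) = -1096.8 kJ
(ii) reversed (HNO3(l) must end up as a reactant): +174.1 kJ
(iii) reversed (NH3(g) must end up as a reactant): +46.1 kJ
delta H = (3)·(-365.6) + (-1)·(-174.1) + (-1)·(-46.1) = -876.6 kJ

delta H = -876.6 kJ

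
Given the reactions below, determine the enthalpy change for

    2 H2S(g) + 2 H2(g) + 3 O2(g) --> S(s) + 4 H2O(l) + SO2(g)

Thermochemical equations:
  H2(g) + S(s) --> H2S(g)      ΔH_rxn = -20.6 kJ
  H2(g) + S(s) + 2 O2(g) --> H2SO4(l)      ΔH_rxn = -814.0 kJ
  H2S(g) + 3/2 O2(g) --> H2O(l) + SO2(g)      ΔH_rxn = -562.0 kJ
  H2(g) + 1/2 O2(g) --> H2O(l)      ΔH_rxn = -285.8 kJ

ΔH_rxn = -1398.8 kJ

equation 1 reversed: +20.6 kJ
equation 2: not needed (H2SO4(l) appears nowhere else).
equation 3 as written (SO2(g) already on the product side): -562.0 kJ
equation 4 × 3: (3)·(-285.8) = -857.4 kJ
By Hess's law, ΔH_rxn = (+20.6) + (-562.0) + (-857.4) = -1398.8 kJ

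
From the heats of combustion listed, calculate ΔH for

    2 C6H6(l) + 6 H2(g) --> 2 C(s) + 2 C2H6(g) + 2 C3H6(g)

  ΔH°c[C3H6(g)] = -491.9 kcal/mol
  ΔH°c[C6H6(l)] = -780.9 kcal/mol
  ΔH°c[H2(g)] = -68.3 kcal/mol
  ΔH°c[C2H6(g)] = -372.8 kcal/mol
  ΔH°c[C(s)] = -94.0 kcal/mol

Using ΔH = Σ nΔHc°(reactants) − Σ nΔHc°(products):
= [2·(-780.9) + 6·(-68.3)] − [2·(-94.0) + 2·(-372.8) + 2·(-491.9)]
= -54.2 kcal/mol

ΔH = -54.2 kcal/mol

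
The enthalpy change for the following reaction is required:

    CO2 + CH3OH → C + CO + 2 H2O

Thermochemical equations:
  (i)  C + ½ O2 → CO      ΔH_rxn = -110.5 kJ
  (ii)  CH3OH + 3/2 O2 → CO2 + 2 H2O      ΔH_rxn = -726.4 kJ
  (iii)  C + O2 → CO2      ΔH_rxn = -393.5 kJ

ΔH_rxn = -49.9 kJ

(i) as written (CO already on the product side): -110.5 kJ
(ii) as written (CH3OH already on the reactant side): -726.4 kJ
(iii) reversed and × 2: (-2)·(-393.5) = +787.0 kJ
ΔH_rxn = (-110.5) + (-726.4) + (+787.0) = -49.9 kJ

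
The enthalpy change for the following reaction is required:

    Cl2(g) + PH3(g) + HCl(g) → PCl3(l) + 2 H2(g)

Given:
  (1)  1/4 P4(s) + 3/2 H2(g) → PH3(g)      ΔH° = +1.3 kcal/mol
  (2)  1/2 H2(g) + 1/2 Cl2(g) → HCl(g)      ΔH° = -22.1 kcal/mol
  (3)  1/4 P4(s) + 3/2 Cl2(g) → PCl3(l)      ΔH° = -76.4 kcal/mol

(1) reversed (reverse to put PH3(g) on the reactant side): -1.3 kcal/mol
(2) reversed (reverse to put HCl(g) on the reactant side): +22.1 kcal/mol
(3) as written (PCl3(l) already on the product side): -76.4 kcal/mol
Combining the equations, ΔH° = (-1)·(+1.3) + (-1)·(-22.1) + (1)·(-76.4) = -55.6 kcal/mol

ΔH° = -55.6 kcal/mol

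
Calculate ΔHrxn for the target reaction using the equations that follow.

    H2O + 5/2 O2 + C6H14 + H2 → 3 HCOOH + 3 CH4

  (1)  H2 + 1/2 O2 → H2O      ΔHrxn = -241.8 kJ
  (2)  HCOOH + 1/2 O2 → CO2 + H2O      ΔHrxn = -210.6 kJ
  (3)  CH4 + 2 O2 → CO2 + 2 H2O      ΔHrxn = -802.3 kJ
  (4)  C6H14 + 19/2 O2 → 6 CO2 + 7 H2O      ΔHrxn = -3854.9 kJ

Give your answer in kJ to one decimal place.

(1) as written: -241.8 kJ
(2) reversed and × 3: (-3)·(-210.6) = +631.8 kJ
(3) reversed and × 3: (-3)·(-802.3) = +2406.9 kJ
(4) as written: -3854.9 kJ
ΔHrxn = (-241.8) + (+631.8) + (+2406.9) + (-3854.9) = -1058.0 kJ

ΔHrxn = -1058.0 kJ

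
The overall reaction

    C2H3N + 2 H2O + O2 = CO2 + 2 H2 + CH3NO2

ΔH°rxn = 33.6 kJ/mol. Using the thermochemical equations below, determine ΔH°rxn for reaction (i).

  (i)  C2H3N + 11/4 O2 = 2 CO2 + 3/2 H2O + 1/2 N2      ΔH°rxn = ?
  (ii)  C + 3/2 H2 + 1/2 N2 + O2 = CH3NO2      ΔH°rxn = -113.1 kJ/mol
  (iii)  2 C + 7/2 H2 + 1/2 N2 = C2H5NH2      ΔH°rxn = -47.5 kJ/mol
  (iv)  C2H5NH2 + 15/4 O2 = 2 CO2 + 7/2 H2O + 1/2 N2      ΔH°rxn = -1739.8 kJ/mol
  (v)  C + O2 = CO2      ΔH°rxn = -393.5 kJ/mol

ΔH°rxn = -1247.1 kJ/mol

(i) as written: contributes x
(ii) as written: -113.1 kJ/mol
(iii) reversed: +47.5 kJ/mol
(iv) reversed: +1739.8 kJ/mol
(v) as written: -393.5 kJ/mol
+33.6 = (-113.1) + (+47.5) + (+1739.8) + (-393.5) + x
x = (+33.6 − (+1280.7)) / (1) = -1247.1 kJ/mol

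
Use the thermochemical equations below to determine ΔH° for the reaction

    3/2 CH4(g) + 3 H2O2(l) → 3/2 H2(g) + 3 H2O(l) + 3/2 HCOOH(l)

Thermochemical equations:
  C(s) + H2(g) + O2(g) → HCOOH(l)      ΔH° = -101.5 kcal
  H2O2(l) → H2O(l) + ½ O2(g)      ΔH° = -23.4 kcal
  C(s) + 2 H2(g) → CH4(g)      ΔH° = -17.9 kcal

ΔH° = -195.6 kcal

equation 1 × 3/2 (scale by 3/2 for the 3/2 HCOOH(l)): (3/2)·(-101.5) = -152.25 kcal
equation 2 × 3 (×3 to match 3 H2O2(l) in the target): (3)·(-23.4) = -70.2 kcal
equation 3 reversed and × 3/2 (reverse to put CH4(g) on the reactant side; ×3/2 to match 3/2 CH4(g) in the target): (-3/2)·(-17.9) = +26.85 kcal
Summing the manipulated equations, ΔH° = (3/2)·(-101.5) + (3)·(-23.4) + (-3/2)·(-17.9) = -195.6 kcal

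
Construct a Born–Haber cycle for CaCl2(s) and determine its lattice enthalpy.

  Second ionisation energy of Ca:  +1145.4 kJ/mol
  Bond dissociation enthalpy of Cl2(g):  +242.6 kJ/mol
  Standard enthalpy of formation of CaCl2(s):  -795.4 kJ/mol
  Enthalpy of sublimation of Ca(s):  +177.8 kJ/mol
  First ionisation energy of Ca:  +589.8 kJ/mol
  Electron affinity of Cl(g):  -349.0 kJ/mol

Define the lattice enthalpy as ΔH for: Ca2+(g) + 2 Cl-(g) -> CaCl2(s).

ΔHf° = 1·ΔHsub + 1·(ΣIE) + 1·D(Cl2) + 2·EA + U
-795.4 = 1·(+177.8) + 1·(+1735.2) + 1·(+242.6) + 2·(-349.0) + U
U = -795.4 − (+1457.6) = -2253.0 kJ/mol

U = -2253.0 kJ/mol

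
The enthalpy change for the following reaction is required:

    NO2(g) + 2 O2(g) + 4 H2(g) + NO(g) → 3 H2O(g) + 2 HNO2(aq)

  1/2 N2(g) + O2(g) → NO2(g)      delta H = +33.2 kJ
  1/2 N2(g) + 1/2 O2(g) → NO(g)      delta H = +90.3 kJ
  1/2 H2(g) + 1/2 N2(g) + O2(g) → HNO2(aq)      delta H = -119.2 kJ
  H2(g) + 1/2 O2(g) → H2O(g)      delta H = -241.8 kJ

equation 1 reversed: -33.2 kJ
equation 2 reversed: -90.3 kJ
equation 3 × 2: (2)·(-119.2) = -238.4 kJ
equation 4 × 3: (3)·(-241.8) = -725.4 kJ
Combining the equations, delta H = (-1)·(+33.2) + (-1)·(+90.3) + (2)·(-119.2) + (3)·(-241.8) = -1087.3 kJ

delta H = -1087.3 kJ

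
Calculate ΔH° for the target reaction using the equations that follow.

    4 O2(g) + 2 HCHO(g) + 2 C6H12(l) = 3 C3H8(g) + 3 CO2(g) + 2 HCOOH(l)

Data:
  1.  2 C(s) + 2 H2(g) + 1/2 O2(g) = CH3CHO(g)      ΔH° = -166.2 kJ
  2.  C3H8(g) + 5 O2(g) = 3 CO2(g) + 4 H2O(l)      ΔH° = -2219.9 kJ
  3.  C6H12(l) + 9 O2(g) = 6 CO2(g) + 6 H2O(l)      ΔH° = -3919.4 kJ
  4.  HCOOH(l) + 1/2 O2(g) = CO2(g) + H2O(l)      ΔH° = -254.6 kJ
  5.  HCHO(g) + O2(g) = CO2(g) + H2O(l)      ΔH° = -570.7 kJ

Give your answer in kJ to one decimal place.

eq. 1: not needed.
eq. 2 reversed and × 3: (-3)·(-2219.9) = +6659.7 kJ
eq. 3 × 2: (2)·(-3919.4) = -7838.8 kJ
eq. 4 reversed and × 2: (-2)·(-254.6) = +509.2 kJ
eq. 5 × 2: (2)·(-570.7) = -1141.4 kJ
By Hess's law, ΔH° = (+6659.7) + (-7838.8) + (+509.2) + (-1141.4) = -1811.3 kJ

ΔH° = -1811.3 kJ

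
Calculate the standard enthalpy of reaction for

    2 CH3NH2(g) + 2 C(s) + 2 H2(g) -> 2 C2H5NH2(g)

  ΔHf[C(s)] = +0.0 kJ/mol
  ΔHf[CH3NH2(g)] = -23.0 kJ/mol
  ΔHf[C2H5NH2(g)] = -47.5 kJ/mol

Products: 2·(-47.5) = -95.0
Reactants: 2·(-23.0) + 2·(+0.0) + 2·(+0.0) = -46.0
ΔH°rxn = (-95.0) − (-46.0) = -49.0 kJ/mol

ΔH°rxn = -49.0 kJ/mol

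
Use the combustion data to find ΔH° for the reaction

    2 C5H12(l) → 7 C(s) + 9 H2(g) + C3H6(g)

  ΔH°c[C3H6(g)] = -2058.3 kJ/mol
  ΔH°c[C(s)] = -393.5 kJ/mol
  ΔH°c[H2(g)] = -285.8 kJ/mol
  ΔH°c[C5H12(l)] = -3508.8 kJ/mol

Using ΔH = Σ nΔHc°(reactants) − Σ nΔHc°(products):
= [2·(-3508.8)] − [7·(-393.5) + 9·(-285.8) + 1·(-2058.3)]
= 367.4 kJ/mol

ΔH° = 367.4 kJ/mol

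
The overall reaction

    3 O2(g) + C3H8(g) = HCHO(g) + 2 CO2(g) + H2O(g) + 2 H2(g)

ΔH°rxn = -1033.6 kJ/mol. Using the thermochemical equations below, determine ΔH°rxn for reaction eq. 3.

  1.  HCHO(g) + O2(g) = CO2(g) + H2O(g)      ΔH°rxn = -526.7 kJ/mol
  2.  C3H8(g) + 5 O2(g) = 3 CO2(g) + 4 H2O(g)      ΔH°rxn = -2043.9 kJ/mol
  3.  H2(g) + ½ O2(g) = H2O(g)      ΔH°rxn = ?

ΔH°rxn = -241.8 kJ/mol

eq. 1 reversed (reverse to put HCHO(g) on the product side): +526.7 kJ/mol
eq. 2 as written (C3H8(g) already on the reactant side): -2043.9 kJ/mol
eq. 3 reversed and × 2 (reverse to put H2(g) on the product side; ×2 to match 2 H2(g) in the target): contributes −2·x
-1033.6 = (+526.7) + (-2043.9) − 2·x
x = (-1033.6 − (-1517.2)) / (-2) = -241.8 kJ/mol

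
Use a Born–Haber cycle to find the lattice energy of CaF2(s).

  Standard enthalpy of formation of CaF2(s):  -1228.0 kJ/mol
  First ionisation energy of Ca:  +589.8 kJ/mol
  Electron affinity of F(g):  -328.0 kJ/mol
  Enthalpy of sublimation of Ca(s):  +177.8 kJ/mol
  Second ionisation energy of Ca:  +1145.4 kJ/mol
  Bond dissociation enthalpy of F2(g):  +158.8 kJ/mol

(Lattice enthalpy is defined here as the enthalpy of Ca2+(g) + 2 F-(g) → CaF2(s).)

ΔHf° = 1·ΔHsub + 1·(ΣIE) + 1·D(F2) + 2·EA + U
-1228.0 = 1·(+177.8) + 1·(+1735.2) + 1·(+158.8) + 2·(-328.0) + U
U = -1228.0 − (+1415.8) = -2643.8 kJ/mol

U = -2643.8 kJ/mol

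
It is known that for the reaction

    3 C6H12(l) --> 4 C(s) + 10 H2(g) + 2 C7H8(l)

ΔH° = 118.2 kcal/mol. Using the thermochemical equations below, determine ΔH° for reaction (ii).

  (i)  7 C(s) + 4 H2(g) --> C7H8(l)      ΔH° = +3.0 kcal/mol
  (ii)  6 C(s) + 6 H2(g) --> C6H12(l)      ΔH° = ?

(i) × 2 (scale by 2 for the 2 C7H8(l)): (2)·(+3.0) = +6.0 kcal/mol
(ii) reversed and × 3 (C6H12(l) must end up as a reactant; ×3 to match 3 C6H12(l) in the target): contributes −3·x
+118.2 = (+6.0) − 3·x
x = (+118.2 − (+6.0)) / (-3) = -37.4 kcal/mol

ΔH° = -37.4 kcal/mol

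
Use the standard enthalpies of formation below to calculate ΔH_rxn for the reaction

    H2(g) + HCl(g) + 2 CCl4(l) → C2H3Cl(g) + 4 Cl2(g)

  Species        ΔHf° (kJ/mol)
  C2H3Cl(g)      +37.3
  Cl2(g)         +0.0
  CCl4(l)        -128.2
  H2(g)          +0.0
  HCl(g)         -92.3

ΔH_rxn = 386.0 kJ/mol

Products: 1·(+37.3) + 4·(+0.0) = +37.3
Reactants: 1·(+0.0) + 1·(-92.3) + 2·(-128.2) = -348.7
ΔH_rxn = (+37.3) − (-348.7) = 386.0 kJ/mol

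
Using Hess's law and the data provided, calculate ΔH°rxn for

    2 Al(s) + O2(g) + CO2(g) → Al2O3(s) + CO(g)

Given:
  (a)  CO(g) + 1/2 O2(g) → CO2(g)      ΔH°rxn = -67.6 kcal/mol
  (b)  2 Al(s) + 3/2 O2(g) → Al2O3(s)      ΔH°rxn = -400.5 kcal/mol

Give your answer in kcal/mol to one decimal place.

ΔH°rxn = -332.9 kcal/mol

(a) reversed: +67.6 kcal/mol
(b) as written: -400.5 kcal/mol
By Hess's law, ΔH°rxn = (-1)·(-67.6) + (1)·(-400.5) = -332.9 kcal/mol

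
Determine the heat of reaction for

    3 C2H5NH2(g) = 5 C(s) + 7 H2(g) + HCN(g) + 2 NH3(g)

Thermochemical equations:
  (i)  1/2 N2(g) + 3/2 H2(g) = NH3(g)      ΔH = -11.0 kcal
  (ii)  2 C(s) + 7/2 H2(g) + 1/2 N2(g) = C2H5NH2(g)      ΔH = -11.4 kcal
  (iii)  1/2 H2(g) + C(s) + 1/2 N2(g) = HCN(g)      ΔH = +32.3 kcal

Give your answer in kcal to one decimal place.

(i) × 2 (scale by 2 for the 2 NH3(g)): (2)·(-11.0) = -22.0 kcal
(ii) reversed and × 3 (C2H5NH2(g) must end up as a reactant; ×3 to match 3 C2H5NH2(g) in the target): (-3)·(-11.4) = +34.2 kcal
(iii) as written (HCN(g) already on the product side): +32.3 kcal
ΔH = (-22.0) + (+34.2) + (+32.3) = 44.5 kcal

ΔH = 44.5 kcal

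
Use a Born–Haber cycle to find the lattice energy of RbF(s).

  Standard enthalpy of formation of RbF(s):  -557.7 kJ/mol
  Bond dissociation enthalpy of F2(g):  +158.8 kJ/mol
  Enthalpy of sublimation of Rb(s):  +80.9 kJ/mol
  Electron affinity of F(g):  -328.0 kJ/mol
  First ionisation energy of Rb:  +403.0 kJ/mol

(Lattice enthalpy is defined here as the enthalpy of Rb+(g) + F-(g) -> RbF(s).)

U = -793.0 kJ/mol

ΔHf° = 1·ΔHsub + 1·(ΣIE) + 1/2·D(F2) + 1·EA + U
-557.7 = 1·(+80.9) + 1·(+403.0) + 1/2·(+158.8) + 1·(-328.0) + U
U = -557.7 − (+235.3) = -793.0 kJ/mol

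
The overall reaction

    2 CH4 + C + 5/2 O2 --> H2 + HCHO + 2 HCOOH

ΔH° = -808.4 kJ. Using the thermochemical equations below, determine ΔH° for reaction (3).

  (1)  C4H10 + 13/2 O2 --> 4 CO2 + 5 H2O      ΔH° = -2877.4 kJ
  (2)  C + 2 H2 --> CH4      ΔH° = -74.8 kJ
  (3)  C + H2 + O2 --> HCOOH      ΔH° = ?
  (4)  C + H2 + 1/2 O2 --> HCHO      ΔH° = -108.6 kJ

(1): not needed.
(2) reversed and × 2: (-2)·(-74.8) = +149.6 kJ
(3) × 2: contributes 2·x
(4) as written: -108.6 kJ
-808.4 = (+149.6) + (-108.6) + 2·x
x = (-808.4 − (+41.0)) / (2) = -424.7 kJ

ΔH° = -424.7 kJ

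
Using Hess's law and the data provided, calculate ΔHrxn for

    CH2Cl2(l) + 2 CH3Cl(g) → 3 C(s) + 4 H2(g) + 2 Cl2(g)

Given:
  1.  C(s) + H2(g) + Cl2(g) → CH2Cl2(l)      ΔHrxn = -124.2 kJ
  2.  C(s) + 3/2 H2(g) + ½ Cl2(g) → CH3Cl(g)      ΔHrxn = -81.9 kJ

ΔHrxn = 288.0 kJ

eq. 1 reversed (reverse to put CH2Cl2(l) on the reactant side): +124.2 kJ
eq. 2 reversed and × 2 (CH3Cl(g) must end up as a reactant; scale by 2 for the 2 CH3Cl(g)): (-2)·(-81.9) = +163.8 kJ
By Hess's law, ΔHrxn = (-1)·(-124.2) + (-2)·(-81.9) = 288.0 kJ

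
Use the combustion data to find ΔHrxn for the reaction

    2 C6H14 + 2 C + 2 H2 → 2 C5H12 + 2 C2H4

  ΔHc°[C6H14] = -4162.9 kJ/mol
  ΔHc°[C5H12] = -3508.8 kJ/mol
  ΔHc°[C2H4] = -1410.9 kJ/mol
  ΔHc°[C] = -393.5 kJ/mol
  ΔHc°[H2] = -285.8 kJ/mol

ΔHrxn = 155.0 kJ/mol

With combustion enthalpies, reactants minus products:
= [2·(-4162.9) + 2·(-393.5) + 2·(-285.8)] − [2·(-3508.8) + 2·(-1410.9)]
= 155.0 kJ/mol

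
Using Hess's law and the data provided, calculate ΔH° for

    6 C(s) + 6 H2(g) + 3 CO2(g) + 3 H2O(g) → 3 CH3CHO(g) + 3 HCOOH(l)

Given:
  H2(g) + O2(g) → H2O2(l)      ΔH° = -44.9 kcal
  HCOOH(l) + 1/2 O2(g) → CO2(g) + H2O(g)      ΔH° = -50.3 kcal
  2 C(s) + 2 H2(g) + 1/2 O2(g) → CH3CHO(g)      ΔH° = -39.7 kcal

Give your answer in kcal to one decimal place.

ΔH° = 31.8 kcal

equation 1: not needed.
equation 2 reversed and × 3: (-3)·(-50.3) = +150.9 kcal
equation 3 × 3: (3)·(-39.7) = -119.1 kcal
Combining the equations, ΔH° = (+150.9) + (-119.1) = 31.8 kcal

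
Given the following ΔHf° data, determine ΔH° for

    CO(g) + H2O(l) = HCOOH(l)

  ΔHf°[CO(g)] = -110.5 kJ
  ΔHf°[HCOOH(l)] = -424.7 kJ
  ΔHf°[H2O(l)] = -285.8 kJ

ΔH° = -28.4 kJ

Products: 1·(-424.7) = -424.7
Reactants: 1·(-110.5) + 1·(-285.8) = -396.3
ΔH° = (-424.7) − (-396.3) = -28.4 kJ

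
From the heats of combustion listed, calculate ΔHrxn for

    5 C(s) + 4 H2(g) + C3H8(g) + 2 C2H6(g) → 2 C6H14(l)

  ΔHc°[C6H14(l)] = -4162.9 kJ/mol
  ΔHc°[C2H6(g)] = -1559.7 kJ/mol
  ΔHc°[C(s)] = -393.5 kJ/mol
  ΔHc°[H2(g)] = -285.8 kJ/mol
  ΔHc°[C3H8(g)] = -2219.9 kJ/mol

Using ΔH = Σ nΔHc°(reactants) − Σ nΔHc°(products):
= [5·(-393.5) + 4·(-285.8) + 1·(-2219.9) + 2·(-1559.7)] − [2·(-4162.9)]
= -124.2 kJ/mol

ΔHrxn = -124.2 kJ/mol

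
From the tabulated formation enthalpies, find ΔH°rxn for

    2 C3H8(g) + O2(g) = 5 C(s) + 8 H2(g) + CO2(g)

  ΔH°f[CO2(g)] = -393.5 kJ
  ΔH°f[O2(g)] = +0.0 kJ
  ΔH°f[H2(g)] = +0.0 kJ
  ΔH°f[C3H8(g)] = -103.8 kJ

Products: 5·(+0.0) + 8·(+0.0) + 1·(-393.5) = -393.5
Reactants: 2·(-103.8) + 1·(+0.0) = -207.6
ΔH°rxn = (-393.5) − (-207.6) = -185.9 kJ

ΔH°rxn = -185.9 kJ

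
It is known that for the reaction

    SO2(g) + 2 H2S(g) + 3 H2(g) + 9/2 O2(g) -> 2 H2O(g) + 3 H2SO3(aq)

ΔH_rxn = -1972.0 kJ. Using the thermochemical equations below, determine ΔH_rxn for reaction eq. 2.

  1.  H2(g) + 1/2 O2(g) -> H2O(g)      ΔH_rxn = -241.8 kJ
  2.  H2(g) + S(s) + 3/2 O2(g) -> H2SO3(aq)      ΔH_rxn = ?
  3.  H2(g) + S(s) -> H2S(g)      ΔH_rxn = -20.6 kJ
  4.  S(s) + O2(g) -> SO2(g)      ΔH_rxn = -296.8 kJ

ΔH_rxn = -608.8 kJ

eq. 1 × 2: (2)·(-241.8) = -483.6 kJ
eq. 2 × 3: contributes 3·x
eq. 3 reversed and × 2: (-2)·(-20.6) = +41.2 kJ
eq. 4 reversed: +296.8 kJ
-1972.0 = (-483.6) + (+41.2) + (+296.8) + 3·x
x = (-1972.0 − (-145.6)) / (3) = -608.8 kJ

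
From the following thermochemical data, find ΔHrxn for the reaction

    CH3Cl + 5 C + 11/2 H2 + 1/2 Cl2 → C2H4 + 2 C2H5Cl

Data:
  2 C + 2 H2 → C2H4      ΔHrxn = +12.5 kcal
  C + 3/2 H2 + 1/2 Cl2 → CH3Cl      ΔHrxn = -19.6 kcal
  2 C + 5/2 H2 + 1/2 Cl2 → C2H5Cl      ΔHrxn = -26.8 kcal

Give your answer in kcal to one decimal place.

ΔHrxn = -21.5 kcal

equation 1 as written: +12.5 kcal
equation 2 reversed: +19.6 kcal
equation 3 × 2: (2)·(-26.8) = -53.6 kcal
ΔHrxn = (1)·(+12.5) + (-1)·(-19.6) + (2)·(-26.8) = -21.5 kcal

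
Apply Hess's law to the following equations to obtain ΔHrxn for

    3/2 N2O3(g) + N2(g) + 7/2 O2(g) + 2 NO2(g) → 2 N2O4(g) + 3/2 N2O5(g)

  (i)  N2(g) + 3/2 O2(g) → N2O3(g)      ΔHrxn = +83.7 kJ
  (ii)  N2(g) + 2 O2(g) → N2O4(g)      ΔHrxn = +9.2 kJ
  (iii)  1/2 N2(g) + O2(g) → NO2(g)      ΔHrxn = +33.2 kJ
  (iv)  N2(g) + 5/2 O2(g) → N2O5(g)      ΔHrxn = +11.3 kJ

(i) reversed and × 3/2: (-3/2)·(+83.7) = -125.55 kJ
(ii) × 2: (2)·(+9.2) = +18.4 kJ
(iii) reversed and × 2: (-2)·(+33.2) = -66.4 kJ
(iv) × 3/2: (3/2)·(+11.3) = +16.95 kJ
Summing the manipulated equations, ΔHrxn = (-3/2)·(+83.7) + (2)·(+9.2) + (-2)·(+33.2) + (3/2)·(+11.3) = -156.6 kJ

ΔHrxn = -156.6 kJ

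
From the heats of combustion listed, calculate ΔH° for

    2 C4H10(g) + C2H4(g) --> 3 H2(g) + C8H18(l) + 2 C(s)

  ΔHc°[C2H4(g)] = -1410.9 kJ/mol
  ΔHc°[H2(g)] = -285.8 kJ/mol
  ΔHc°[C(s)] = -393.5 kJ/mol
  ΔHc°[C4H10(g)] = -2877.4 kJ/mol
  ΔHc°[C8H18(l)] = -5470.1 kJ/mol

ΔH° = -51.2 kJ/mol

Using ΔH = Σ nΔHc°(reactants) − Σ nΔHc°(products):
= [2·(-2877.4) + 1·(-1410.9)] − [3·(-285.8) + 1·(-5470.1) + 2·(-393.5)]
= -51.2 kJ/mol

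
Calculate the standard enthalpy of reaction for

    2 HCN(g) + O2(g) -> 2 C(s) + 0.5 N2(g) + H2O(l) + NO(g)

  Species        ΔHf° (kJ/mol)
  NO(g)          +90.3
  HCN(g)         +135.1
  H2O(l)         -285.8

ΔH°rxn = -465.7 kJ/mol

Products: 2·(+0.0) + 1/2·(+0.0) + 1·(-285.8) + 1·(+90.3) = -195.5
Reactants: 2·(+135.1) + 1·(+0.0) = +270.2
ΔH°rxn = (-195.5) − (+270.2) = -465.7 kJ/mol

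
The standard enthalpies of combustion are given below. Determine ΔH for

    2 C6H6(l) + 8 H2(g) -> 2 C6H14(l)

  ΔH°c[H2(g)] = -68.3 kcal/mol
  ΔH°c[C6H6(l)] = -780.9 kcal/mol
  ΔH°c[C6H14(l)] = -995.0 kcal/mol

With combustion enthalpies, reactants minus products:
= [2·(-780.9) + 8·(-68.3)] − [2·(-995.0)]
= -118.2 kcal/mol

ΔH = -118.2 kcal/mol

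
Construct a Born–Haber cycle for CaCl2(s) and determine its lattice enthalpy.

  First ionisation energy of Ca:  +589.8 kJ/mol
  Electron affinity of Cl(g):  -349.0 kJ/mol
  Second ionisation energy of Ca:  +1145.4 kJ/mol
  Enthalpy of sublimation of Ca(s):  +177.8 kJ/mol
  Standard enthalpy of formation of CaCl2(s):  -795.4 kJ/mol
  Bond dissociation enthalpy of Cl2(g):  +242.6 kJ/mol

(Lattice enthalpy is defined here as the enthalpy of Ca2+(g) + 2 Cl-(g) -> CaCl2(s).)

ΔHf° = 1·ΔHsub + 1·(ΣIE) + 1·D(Cl2) + 2·EA + U
-795.4 = 1·(+177.8) + 1·(+1735.2) + 1·(+242.6) + 2·(-349.0) + U
U = -795.4 − (+1457.6) = -2253.0 kJ/mol

U = -2253.0 kJ/mol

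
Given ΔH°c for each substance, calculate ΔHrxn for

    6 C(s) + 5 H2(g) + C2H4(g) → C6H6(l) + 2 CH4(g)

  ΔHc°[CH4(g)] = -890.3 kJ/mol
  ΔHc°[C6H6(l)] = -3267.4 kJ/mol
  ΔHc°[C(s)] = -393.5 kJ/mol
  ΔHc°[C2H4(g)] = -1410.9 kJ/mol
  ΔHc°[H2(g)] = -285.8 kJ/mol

ΔHrxn = -152.9 kJ/mol

With combustion enthalpies, reactants minus products:
= [6·(-393.5) + 5·(-285.8) + 1·(-1410.9)] − [1·(-3267.4) + 2·(-890.3)]
= -152.9 kJ/mol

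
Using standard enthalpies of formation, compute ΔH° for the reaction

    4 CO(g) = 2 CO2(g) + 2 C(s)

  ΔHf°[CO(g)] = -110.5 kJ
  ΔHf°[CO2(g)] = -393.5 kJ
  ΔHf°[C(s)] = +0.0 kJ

ΔH°rxn = Σ nΔHf°(products) − Σ nΔHf°(reactants).
Products: 2·(-393.5) + 2·(+0.0) = -787.0
Reactants: 4·(-110.5) = -442.0
ΔH° = (-787.0) − (-442.0) = -345.0 kJ

ΔH° = -345.0 kJ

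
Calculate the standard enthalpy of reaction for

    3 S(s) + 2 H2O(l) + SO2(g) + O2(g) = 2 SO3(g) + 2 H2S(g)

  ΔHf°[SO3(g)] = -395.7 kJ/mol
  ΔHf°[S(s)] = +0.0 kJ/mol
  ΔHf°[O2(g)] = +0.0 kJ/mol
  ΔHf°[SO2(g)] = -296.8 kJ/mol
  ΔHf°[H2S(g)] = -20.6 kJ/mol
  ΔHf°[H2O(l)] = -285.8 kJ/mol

ΔH°rxn = Σ nΔHf°(products) − Σ nΔHf°(reactants).
Products: 2·(-395.7) + 2·(-20.6) = -832.6
Reactants: 3·(+0.0) + 2·(-285.8) + 1·(-296.8) + 1·(+0.0) = -868.4
ΔH_rxn = (-832.6) − (-868.4) = 35.8 kJ/mol

ΔH_rxn = 35.8 kJ/mol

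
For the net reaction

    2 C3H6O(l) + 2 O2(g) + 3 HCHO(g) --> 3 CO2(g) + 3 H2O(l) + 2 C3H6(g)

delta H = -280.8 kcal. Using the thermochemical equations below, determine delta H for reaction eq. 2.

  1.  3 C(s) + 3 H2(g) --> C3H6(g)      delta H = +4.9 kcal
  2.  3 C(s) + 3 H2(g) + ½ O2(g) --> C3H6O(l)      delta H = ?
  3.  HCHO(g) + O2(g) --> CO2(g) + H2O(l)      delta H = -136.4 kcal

delta H = -59.3 kcal

eq. 1 × 2 (×2 to match 2 C3H6(g) in the target): (2)·(+4.9) = +9.8 kcal
eq. 2 reversed and × 2 (C3H6O(l) must end up as a reactant; ×2 to match 2 C3H6O(l) in the target): contributes −2·x
eq. 3 × 3 (×3 to match 3 HCHO(g) in the target): (3)·(-136.4) = -409.2 kcal
-280.8 = (+9.8) + (-409.2) − 2·x
x = (-280.8 − (-399.4)) / (-2) = -59.3 kcal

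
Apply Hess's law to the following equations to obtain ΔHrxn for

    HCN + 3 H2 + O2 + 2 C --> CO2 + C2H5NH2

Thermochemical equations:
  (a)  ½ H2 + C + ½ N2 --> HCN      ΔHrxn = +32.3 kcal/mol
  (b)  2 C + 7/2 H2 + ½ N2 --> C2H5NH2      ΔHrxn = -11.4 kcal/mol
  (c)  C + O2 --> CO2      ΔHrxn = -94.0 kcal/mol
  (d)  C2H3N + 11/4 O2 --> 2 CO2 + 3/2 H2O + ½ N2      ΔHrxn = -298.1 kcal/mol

ΔHrxn = -137.7 kcal/mol

(a) reversed: -32.3 kcal/mol
(b) as written: -11.4 kcal/mol
(c) as written: -94.0 kcal/mol
(d): not needed.
ΔHrxn = (-32.3) + (-11.4) + (-94.0) = -137.7 kcal/mol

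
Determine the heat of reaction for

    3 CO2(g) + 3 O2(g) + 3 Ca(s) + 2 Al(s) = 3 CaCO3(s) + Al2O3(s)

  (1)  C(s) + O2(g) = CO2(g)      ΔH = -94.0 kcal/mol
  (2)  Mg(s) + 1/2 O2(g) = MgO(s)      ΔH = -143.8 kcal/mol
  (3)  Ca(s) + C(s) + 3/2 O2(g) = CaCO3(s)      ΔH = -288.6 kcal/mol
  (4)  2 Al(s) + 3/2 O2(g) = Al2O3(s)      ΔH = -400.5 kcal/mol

(1) reversed and × 3 (reverse to put CO2(g) on the reactant side; ×3 to match 3 CO2(g) in the target): (-3)·(-94.0) = +282.0 kcal/mol
(2): not needed (MgO(s) appears nowhere else).
(3) × 3 (×3 to match 3 CaCO3(s) in the target): (3)·(-288.6) = -865.8 kcal/mol
(4) as written (Al2O3(s) already on the product side): -400.5 kcal/mol
ΔH = (-3)·(-94.0) + (3)·(-288.6) + (1)·(-400.5) = -984.3 kcal/mol

ΔH = -984.3 kcal/mol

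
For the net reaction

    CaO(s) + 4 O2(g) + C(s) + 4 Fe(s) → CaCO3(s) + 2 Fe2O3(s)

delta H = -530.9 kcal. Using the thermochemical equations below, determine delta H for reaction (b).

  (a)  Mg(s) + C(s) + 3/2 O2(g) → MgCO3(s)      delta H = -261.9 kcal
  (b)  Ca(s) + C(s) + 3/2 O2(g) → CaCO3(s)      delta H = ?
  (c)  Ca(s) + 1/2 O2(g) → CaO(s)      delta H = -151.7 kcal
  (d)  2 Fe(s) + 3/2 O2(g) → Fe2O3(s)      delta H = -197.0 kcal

(a): not needed.
(b) as written: contributes x
(c) reversed: +151.7 kcal
(d) × 2: (2)·(-197.0) = -394.0 kcal
-530.9 = (+151.7) + (-394.0) + x
x = (-530.9 − (-242.3)) / (1) = -288.6 kcal

delta H = -288.6 kcal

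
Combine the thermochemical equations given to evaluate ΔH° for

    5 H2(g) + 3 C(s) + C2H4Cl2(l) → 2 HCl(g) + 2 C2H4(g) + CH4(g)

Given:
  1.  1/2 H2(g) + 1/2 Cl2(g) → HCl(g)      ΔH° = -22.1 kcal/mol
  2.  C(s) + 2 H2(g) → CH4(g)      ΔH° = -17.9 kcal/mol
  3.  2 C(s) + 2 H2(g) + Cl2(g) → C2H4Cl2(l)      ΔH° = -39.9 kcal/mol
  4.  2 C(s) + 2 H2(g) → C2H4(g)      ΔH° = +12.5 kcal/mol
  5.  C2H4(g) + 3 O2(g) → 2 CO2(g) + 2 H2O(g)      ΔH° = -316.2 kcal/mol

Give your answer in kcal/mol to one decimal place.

ΔH° = 2.8 kcal/mol

eq. 1 × 2: (2)·(-22.1) = -44.2 kcal/mol
eq. 2 as written: -17.9 kcal/mol
eq. 3 reversed: +39.9 kcal/mol
eq. 4 × 2: (2)·(+12.5) = +25.0 kcal/mol
eq. 5: not needed.
Combining the equations, ΔH° = (-44.2) + (-17.9) + (+39.9) + (+25.0) = 2.8 kcal/mol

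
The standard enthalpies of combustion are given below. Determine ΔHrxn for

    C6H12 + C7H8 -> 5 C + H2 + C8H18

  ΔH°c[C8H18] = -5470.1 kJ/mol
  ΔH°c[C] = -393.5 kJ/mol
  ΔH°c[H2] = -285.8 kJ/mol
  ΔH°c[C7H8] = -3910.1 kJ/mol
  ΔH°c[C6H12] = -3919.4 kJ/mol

ΔHrxn = -106.1 kJ/mol

With combustion enthalpies, reactants minus products:
= [1·(-3919.4) + 1·(-3910.1)] − [5·(-393.5) + 1·(-285.8) + 1·(-5470.1)]
= -106.1 kJ/mol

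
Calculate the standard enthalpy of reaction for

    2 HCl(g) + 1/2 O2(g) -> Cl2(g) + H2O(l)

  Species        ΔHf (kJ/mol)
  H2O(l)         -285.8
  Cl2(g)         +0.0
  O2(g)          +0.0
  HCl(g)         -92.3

ΔH°rxn = -101.2 kJ/mol

ΔH°rxn = Σ nΔHf°(products) − Σ nΔHf°(reactants).
Products: 1·(+0.0) + 1·(-285.8) = -285.8
Reactants: 2·(-92.3) + 1/2·(+0.0) = -184.6
ΔH°rxn = (-285.8) − (-184.6) = -101.2 kJ/mol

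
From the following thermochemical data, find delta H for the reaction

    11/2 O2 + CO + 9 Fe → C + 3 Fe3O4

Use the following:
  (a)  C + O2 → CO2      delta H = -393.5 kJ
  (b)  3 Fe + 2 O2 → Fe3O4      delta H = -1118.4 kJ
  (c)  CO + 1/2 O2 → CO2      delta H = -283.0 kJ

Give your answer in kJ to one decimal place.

delta H = -3244.7 kJ

(a) reversed (reverse to put C on the product side): +393.5 kJ
(b) × 3 (×3 to match 3 Fe3O4 in the target): (3)·(-1118.4) = -3355.2 kJ
(c) as written (CO already on the reactant side): -283.0 kJ
delta H = (+393.5) + (-3355.2) + (-283.0) = -3244.7 kJ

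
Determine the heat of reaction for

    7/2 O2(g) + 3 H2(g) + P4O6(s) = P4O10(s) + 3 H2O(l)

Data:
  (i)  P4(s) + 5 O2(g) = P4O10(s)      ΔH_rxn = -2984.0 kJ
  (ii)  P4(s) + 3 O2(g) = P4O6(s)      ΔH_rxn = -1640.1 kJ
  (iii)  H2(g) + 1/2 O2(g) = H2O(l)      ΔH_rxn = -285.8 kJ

(i) as written: -2984.0 kJ
(ii) reversed: +1640.1 kJ
(iii) × 3: (3)·(-285.8) = -857.4 kJ
By Hess's law, ΔH_rxn = (1)·(-2984.0) + (-1)·(-1640.1) + (3)·(-285.8) = -2201.3 kJ

ΔH_rxn = -2201.3 kJ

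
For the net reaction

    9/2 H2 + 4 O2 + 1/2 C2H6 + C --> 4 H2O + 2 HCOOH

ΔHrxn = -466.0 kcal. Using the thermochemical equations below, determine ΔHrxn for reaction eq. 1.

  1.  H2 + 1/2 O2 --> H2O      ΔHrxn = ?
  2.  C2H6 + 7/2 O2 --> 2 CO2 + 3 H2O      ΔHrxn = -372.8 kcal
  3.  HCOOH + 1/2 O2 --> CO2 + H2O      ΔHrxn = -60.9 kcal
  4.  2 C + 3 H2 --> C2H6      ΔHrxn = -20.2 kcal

eq. 1 × 3: contributes 3·x
eq. 2 as written: -372.8 kcal
eq. 3 reversed and × 2 (HCOOH must end up as a product; scale by 2 for the 2 HCOOH): (-2)·(-60.9) = +121.8 kcal
eq. 4 × 1/2 (×1/2 to match 1 C in the target): (1/2)·(-20.2) = -10.1 kcal
-466.0 = (-372.8) + (+121.8) + (-10.1) + 3·x
x = (-466.0 − (-261.1)) / (3) = -68.3 kcal

ΔHrxn = -68.3 kcal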